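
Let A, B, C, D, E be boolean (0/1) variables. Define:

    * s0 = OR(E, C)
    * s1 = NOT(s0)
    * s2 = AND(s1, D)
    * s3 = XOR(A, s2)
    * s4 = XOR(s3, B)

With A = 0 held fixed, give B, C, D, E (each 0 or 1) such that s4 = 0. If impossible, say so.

Check with A = 0 and B=0, C=1, D=1, E=1:
s0 = OR(E, C) = OR(1, 1) = 1
s1 = NOT(s0) = NOT 1 = 0
s2 = AND(s1, D) = AND(0, 1) = 0
s3 = XOR(A, s2) = XOR(0, 0) = 0
s4 = XOR(s3, B) = XOR(0, 0) = 0
So s4 = 0.

B=0 C=1 D=1 E=1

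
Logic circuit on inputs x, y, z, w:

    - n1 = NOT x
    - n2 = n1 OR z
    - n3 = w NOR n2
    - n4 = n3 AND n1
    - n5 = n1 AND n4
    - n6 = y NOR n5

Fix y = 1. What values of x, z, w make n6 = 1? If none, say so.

With y = 1 fixed, none of the 8 settings of x, z, w give n6 = 1.
For example, with x=0, z=0, w=1:
n1 = NOT x = NOT 0 = 1
n2 = n1 OR z = 1 OR 0 = 1
n3 = w NOR n2 = 1 NOR 1 = 0
n4 = n3 AND n1 = 0 AND 1 = 0
n5 = n1 AND n4 = 1 AND 0 = 0
n6 = y NOR n5 = 1 NOR 0 = 0
giving n6 = 0 ≠ 1.

no solution exists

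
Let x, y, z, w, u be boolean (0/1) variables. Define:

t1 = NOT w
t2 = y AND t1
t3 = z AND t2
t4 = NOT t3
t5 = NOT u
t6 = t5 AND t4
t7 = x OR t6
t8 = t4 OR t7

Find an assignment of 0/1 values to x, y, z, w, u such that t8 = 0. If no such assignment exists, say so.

Check with x=0, y=1, z=1, w=0, u=1:
t1 = NOT w = NOT 0 = 1
t2 = y AND t1 = 1 AND 1 = 1
t3 = z AND t2 = 1 AND 1 = 1
t4 = NOT t3 = NOT 1 = 0
t5 = NOT u = NOT 1 = 0
t6 = t5 AND t4 = 0 AND 0 = 0
t7 = x OR t6 = 0 OR 0 = 0
t8 = t4 OR t7 = 0 OR 0 = 0
So t8 = 0 as required.

x=0, y=1, z=1, w=0, u=1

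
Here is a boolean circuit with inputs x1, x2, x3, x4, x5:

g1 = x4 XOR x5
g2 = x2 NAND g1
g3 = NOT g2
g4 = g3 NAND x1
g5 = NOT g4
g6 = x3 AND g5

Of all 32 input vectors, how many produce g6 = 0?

30

g6 = x3 AND g5 must be 0, so at least one of x3, g5 is 0.
Enumerating the 32 input combinations, 30 give g6 = 0 and 2 give g6 = 1.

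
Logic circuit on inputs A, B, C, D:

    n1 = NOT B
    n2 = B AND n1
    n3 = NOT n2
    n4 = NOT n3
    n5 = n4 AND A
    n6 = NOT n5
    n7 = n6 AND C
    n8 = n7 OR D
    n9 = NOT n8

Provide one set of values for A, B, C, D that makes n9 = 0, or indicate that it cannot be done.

n9 = NOT n8 must be 0, so n8 = 1.
Check with A=1 B=0 C=1 D=0:
n1 = NOT B = NOT 0 = 1
n2 = B AND n1 = 0 AND 1 = 0
n3 = NOT n2 = NOT 0 = 1
n4 = NOT n3 = NOT 1 = 0
n5 = n4 AND A = 0 AND 1 = 0
n6 = NOT n5 = NOT 0 = 1
n7 = n6 AND C = 1 AND 1 = 1
n8 = n7 OR D = 1 OR 0 = 1
n9 = NOT n8 = NOT 1 = 0
So n9 = 0 as required.

A=1 B=0 C=1 D=0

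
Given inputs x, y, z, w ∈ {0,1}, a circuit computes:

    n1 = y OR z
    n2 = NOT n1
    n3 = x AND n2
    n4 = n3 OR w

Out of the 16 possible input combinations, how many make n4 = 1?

9

n4 = n3 OR w must be 1, so at least one of n3, w is 1.
Enumerating the 16 input combinations, 9 give n4 = 1 and 7 give n4 = 0.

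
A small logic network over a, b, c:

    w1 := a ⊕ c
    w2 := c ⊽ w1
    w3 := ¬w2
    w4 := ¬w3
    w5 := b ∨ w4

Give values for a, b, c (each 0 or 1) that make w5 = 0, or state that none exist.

Check with a=0, b=0, c=1:
w1 = a ⊕ c = 0 ⊕ 1 = 1
w2 = c ⊽ w1 = 1 ⊽ 1 = 0
w3 = ¬w2 = ¬0 = 1
w4 = ¬w3 = ¬1 = 0
w5 = b ∨ w4 = 0 ∨ 0 = 0
So w5 = 0 as required.

a=0, b=0, c=1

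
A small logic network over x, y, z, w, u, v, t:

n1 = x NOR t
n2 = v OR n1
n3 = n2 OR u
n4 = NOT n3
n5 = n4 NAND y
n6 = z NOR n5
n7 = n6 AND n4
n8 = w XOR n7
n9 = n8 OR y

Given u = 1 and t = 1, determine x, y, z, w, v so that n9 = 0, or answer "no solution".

Check with u = 1 and t = 1 and x=0, y=0, z=1, w=0, v=0:
n1 = x NOR t = 0 NOR 1 = 0
n2 = v OR n1 = 0 OR 0 = 0
n3 = n2 OR u = 0 OR 1 = 1
n4 = NOT n3 = NOT 1 = 0
n5 = n4 NAND y = 0 NAND 0 = 1
n6 = z NOR n5 = 1 NOR 1 = 0
n7 = n6 AND n4 = 0 AND 0 = 0
n8 = w XOR n7 = 0 XOR 0 = 0
n9 = n8 OR y = 0 OR 0 = 0
So n9 = 0.

x=0, y=0, z=1, w=0, v=0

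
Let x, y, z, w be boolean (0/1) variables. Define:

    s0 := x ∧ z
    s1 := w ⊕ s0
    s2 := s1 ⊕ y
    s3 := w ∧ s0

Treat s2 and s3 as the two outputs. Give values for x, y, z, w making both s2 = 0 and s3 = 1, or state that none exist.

x=1 y=0 z=1 w=1

Check with x=1 y=0 z=1 w=1:
s0 = x ∧ z = 1 ∧ 1 = 1
s1 = w ⊕ s0 = 1 ⊕ 1 = 0
s2 = s1 ⊕ y = 0 ⊕ 0 = 0
s3 = w ∧ s0 = 1 ∧ 1 = 1
So s2 = 0 and s3 = 1.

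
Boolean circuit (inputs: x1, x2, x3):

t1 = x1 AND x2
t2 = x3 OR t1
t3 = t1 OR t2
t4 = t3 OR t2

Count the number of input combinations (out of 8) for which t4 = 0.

t4 = t3 OR t2 must be 0, so both t3 = 0 and t2 = 0.
t3 = t1 OR t2 must be 0, so both t1 = 0 and t2 = 0.
Enumerating the 8 input combinations, 3 give t4 = 0 and 5 give t4 = 1.

3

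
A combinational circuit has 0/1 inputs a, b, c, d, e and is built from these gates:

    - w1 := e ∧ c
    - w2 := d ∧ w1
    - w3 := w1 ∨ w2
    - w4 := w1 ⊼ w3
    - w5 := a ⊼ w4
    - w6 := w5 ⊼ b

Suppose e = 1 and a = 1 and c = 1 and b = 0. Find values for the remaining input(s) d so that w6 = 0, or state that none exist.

no solution exists

With e = 1 and a = 1 and c = 1 and b = 0 fixed, none of the 2 settings of d give w6 = 0.
For example, with d=1:
w1 = e ∧ c = 1 ∧ 1 = 1
w2 = d ∧ w1 = 1 ∧ 1 = 1
w3 = w1 ∨ w2 = 1 ∨ 1 = 1
w4 = w1 ⊼ w3 = 1 ⊼ 1 = 0
w5 = a ⊼ w4 = 1 ⊼ 0 = 1
w6 = w5 ⊼ b = 1 ⊼ 0 = 1
giving w6 = 1 ≠ 0.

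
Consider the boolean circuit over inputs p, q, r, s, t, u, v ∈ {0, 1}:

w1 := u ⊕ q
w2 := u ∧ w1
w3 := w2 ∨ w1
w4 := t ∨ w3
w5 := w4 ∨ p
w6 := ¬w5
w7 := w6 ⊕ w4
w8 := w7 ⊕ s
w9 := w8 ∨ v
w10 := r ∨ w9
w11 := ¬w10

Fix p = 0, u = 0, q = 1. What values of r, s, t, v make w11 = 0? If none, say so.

Check with p = 0, u = 0, q = 1 and r=1, s=1, t=0, v=1:
w1 = u ⊕ q = 0 ⊕ 1 = 1
w2 = u ∧ w1 = 0 ∧ 1 = 0
w3 = w2 ∨ w1 = 0 ∨ 1 = 1
w4 = t ∨ w3 = 0 ∨ 1 = 1
w5 = w4 ∨ p = 1 ∨ 0 = 1
w6 = ¬w5 = ¬1 = 0
w7 = w6 ⊕ w4 = 0 ⊕ 1 = 1
w8 = w7 ⊕ s = 1 ⊕ 1 = 0
w9 = w8 ∨ v = 0 ∨ 1 = 1
w10 = r ∨ w9 = 1 ∨ 1 = 1
w11 = ¬w10 = ¬1 = 0
So w11 = 0.

r=1, s=1, t=0, v=1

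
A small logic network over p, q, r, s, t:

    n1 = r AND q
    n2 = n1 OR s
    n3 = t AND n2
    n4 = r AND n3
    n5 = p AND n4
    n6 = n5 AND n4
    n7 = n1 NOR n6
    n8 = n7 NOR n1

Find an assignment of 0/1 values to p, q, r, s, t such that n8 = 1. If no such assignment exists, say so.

p=1, q=0, r=1, s=1, t=1

Check with p=1, q=0, r=1, s=1, t=1:
n1 = r AND q = 1 AND 0 = 0
n2 = n1 OR s = 0 OR 1 = 1
n3 = t AND n2 = 1 AND 1 = 1
n4 = r AND n3 = 1 AND 1 = 1
n5 = p AND n4 = 1 AND 1 = 1
n6 = n5 AND n4 = 1 AND 1 = 1
n7 = n1 NOR n6 = 0 NOR 1 = 0
n8 = n7 NOR n1 = 0 NOR 0 = 1
So n8 = 1 as required.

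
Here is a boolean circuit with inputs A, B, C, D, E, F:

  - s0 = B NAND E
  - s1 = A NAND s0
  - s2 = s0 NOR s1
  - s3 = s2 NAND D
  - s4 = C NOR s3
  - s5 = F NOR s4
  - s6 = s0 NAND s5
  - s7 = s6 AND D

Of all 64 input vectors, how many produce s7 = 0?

s7 = s6 AND D must be 0, so at least one of s6, D is 0.
Enumerating the 64 input combinations, 44 give s7 = 0 and 20 give s7 = 1.

44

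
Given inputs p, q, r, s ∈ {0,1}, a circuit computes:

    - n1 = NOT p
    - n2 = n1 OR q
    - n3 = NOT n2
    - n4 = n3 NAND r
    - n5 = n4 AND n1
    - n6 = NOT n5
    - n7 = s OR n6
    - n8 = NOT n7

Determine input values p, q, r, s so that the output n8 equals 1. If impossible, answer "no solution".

p=0, q=0, r=0, s=0

n8 = NOT n7 must be 1, so n7 = 0.
n7 = s OR n6 must be 0, so both s = 0 and n6 = 0.
n6 = NOT n5 must be 0, so n5 = 1.
Check with p=0, q=0, r=0, s=0:
n1 = NOT p = NOT 0 = 1
n2 = n1 OR q = 1 OR 0 = 1
n3 = NOT n2 = NOT 1 = 0
n4 = n3 NAND r = 0 NAND 0 = 1
n5 = n4 AND n1 = 1 AND 1 = 1
n6 = NOT n5 = NOT 1 = 0
n7 = s OR n6 = 0 OR 0 = 0
n8 = NOT n7 = NOT 0 = 1
So n8 = 1 as required.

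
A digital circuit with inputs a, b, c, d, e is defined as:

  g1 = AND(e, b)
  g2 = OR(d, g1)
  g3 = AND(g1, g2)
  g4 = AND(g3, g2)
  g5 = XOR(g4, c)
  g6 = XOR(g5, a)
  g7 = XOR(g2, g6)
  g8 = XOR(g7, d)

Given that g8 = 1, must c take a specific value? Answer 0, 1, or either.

Both values of c occur among assignments with g8 = 1:
  c=0: a=0, b=1, c=0, d=1, e=1
  c=1: a=0, b=0, c=1, d=0, e=0

either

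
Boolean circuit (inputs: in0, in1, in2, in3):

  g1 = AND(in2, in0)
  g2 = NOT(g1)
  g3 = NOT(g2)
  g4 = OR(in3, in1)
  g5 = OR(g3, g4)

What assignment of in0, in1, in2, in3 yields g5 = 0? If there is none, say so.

in0=0 in1=0 in2=1 in3=0

g5 = OR(g3, g4) must be 0, so both g3 = 0 and g4 = 0.
g3 = NOT(g2) must be 0, so g2 = 1.
Check with in0=0 in1=0 in2=1 in3=0:
g1 = AND(in2, in0) = AND(1, 0) = 0
g2 = NOT(g1) = NOT 0 = 1
g3 = NOT(g2) = NOT 1 = 0
g4 = OR(in3, in1) = OR(0, 0) = 0
g5 = OR(g3, g4) = OR(0, 0) = 0
So g5 = 0 as required.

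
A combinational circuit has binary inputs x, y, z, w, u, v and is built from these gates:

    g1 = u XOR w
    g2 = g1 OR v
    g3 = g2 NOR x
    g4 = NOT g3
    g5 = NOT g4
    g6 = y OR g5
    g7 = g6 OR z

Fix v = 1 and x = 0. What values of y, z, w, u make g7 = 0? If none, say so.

y=0 z=0 w=1 u=0

g7 = g6 OR z must be 0, so both g6 = 0 and z = 0.
g6 = y OR g5 must be 0, so both y = 0 and g5 = 0.
Check with v = 1 and x = 0 and y=0, z=0, w=1, u=0:
g1 = u XOR w = 0 XOR 1 = 1
g2 = g1 OR v = 1 OR 1 = 1
g3 = g2 NOR x = 1 NOR 0 = 0
g4 = NOT g3 = NOT 0 = 1
g5 = NOT g4 = NOT 1 = 0
g6 = y OR g5 = 0 OR 0 = 0
g7 = g6 OR z = 0 OR 0 = 0
So g7 = 0.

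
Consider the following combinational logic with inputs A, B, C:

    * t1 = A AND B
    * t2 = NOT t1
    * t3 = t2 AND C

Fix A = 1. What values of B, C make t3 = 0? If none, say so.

B=1, C=1

t3 = t2 AND C must be 0, so at least one of t2, C is 0.
Check with A = 1 and B=1, C=1:
t1 = A AND B = 1 AND 1 = 1
t2 = NOT t1 = NOT 1 = 0
t3 = t2 AND C = 0 AND 1 = 0
So t3 = 0.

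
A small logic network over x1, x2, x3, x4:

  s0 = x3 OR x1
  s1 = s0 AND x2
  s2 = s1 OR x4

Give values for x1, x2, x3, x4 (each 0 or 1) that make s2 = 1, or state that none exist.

x1=1 x2=0 x3=1 x4=1

s2 = s1 OR x4 must be 1, so at least one of s1, x4 is 1.
Check with x1=1 x2=0 x3=1 x4=1:
s0 = x3 OR x1 = 1 OR 1 = 1
s1 = s0 AND x2 = 1 AND 0 = 0
s2 = s1 OR x4 = 0 OR 1 = 1
So s2 = 1 as required.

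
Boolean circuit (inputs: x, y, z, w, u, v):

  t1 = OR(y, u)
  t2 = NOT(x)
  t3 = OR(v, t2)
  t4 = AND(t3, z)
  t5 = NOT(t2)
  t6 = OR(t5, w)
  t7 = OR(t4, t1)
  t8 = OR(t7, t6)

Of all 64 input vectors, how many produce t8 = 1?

62

t8 = OR(t7, t6) must be 1, so at least one of t7, t6 is 1.
Enumerating the 64 input combinations, 62 give t8 = 1 and 2 give t8 = 0.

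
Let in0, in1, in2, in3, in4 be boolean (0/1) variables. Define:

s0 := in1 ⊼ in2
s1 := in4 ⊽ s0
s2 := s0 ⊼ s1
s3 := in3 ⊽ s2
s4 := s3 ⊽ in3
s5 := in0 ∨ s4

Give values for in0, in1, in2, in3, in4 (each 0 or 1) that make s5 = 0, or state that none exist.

in0=0 in1=0 in2=1 in3=1 in4=1

Check with in0=0 in1=0 in2=1 in3=1 in4=1:
s0 = in1 ⊼ in2 = 0 ⊼ 1 = 1
s1 = in4 ⊽ s0 = 1 ⊽ 1 = 0
s2 = s0 ⊼ s1 = 1 ⊼ 0 = 1
s3 = in3 ⊽ s2 = 1 ⊽ 1 = 0
s4 = s3 ⊽ in3 = 0 ⊽ 1 = 0
s5 = in0 ∨ s4 = 0 ∨ 0 = 0
So s5 = 0 as required.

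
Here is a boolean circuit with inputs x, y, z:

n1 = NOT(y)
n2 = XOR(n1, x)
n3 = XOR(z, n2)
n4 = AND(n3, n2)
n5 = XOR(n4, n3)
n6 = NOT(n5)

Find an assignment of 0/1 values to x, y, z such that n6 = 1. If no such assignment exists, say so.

n6 = NOT(n5) must be 1, so n5 = 0.
Check with x=0, y=0, z=0:
n1 = NOT(y) = NOT 0 = 1
n2 = XOR(n1, x) = XOR(1, 0) = 1
n3 = XOR(z, n2) = XOR(0, 1) = 1
n4 = AND(n3, n2) = AND(1, 1) = 1
n5 = XOR(n4, n3) = XOR(1, 1) = 0
n6 = NOT(n5) = NOT 0 = 1
So n6 = 1 as required.

x=0, y=0, z=0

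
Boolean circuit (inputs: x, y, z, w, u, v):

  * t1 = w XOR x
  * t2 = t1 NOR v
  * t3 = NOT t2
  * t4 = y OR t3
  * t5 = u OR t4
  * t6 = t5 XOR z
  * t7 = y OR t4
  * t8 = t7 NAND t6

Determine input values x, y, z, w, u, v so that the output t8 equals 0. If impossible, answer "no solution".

Check with x=1, y=0, z=0, w=0, u=0, v=0:
t1 = w XOR x = 0 XOR 1 = 1
t2 = t1 NOR v = 1 NOR 0 = 0
t3 = NOT t2 = NOT 0 = 1
t4 = y OR t3 = 0 OR 1 = 1
t5 = u OR t4 = 0 OR 1 = 1
t6 = t5 XOR z = 1 XOR 0 = 1
t7 = y OR t4 = 0 OR 1 = 1
t8 = t7 NAND t6 = 1 NAND 1 = 0
So t8 = 0 as required.

x=1, y=0, z=0, w=0, u=0, v=0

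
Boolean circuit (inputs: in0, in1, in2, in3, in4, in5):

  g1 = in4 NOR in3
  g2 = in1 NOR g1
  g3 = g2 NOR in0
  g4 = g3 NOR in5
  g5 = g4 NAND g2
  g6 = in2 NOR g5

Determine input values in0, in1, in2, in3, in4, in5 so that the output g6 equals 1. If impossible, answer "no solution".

in0=1 in1=0 in2=0 in3=0 in4=1 in5=0

Check with in0=1 in1=0 in2=0 in3=0 in4=1 in5=0:
g1 = in4 NOR in3 = 1 NOR 0 = 0
g2 = in1 NOR g1 = 0 NOR 0 = 1
g3 = g2 NOR in0 = 1 NOR 1 = 0
g4 = g3 NOR in5 = 0 NOR 0 = 1
g5 = g4 NAND g2 = 1 NAND 1 = 0
g6 = in2 NOR g5 = 0 NOR 0 = 1
So g6 = 1 as required.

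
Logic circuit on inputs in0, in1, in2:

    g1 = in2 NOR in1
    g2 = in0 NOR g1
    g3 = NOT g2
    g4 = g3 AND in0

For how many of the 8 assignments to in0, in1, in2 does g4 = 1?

g4 = g3 AND in0 must be 1, so both g3 = 1 and in0 = 1.
Enumerating the 8 input combinations, 4 give g4 = 1 and 4 give g4 = 0.

4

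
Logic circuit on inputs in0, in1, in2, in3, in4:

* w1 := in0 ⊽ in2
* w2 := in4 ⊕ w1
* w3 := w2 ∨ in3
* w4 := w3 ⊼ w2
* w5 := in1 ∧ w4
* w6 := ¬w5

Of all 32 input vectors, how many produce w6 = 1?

w6 = ¬w5 must be 1, so w5 = 0.
w5 = in1 ∧ w4 must be 0, so at least one of in1, w4 is 0.
Enumerating the 32 input combinations, 24 give w6 = 1 and 8 give w6 = 0.

24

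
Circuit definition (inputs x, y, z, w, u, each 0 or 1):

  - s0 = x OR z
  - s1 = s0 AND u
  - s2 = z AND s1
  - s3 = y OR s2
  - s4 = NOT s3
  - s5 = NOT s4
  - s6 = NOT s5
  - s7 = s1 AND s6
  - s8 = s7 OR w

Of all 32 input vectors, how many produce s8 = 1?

s8 = s7 OR w must be 1, so at least one of s7, w is 1.
Enumerating the 32 input combinations, 17 give s8 = 1 and 15 give s8 = 0.

17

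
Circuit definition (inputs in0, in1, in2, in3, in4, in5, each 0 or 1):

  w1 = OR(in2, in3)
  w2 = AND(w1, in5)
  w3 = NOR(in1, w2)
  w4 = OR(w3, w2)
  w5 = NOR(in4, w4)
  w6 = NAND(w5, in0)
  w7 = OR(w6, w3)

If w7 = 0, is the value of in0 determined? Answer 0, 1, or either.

1

w7 = OR(w6, w3) must be 0, so both w6 = 0 and w3 = 0.
w6 = NAND(w5, in0) must be 0, so both w5 = 1 and in0 = 1.
Every assignment with w7 = 0 has in0 = 1; there are 5 such assignment(s).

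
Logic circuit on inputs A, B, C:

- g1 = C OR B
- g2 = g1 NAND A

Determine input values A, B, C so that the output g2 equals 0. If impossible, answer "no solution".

A=1, B=0, C=1

g2 = g1 NAND A must be 0, so both g1 = 1 and A = 1.
g1 = C OR B must be 1, so at least one of C, B is 1.
Check with A=1, B=0, C=1:
g1 = C OR B = 1 OR 0 = 1
g2 = g1 NAND A = 1 NAND 1 = 0
So g2 = 0 as required.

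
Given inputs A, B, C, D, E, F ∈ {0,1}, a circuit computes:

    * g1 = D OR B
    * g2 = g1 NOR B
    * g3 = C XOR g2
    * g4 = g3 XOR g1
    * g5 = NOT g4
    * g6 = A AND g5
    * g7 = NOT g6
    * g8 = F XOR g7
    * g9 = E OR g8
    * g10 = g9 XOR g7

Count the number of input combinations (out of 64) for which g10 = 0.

40

g10 = g9 XOR g7 must be 0, so g9 and g7 are equal.
Enumerating the 64 input combinations, 40 give g10 = 0 and 24 give g10 = 1.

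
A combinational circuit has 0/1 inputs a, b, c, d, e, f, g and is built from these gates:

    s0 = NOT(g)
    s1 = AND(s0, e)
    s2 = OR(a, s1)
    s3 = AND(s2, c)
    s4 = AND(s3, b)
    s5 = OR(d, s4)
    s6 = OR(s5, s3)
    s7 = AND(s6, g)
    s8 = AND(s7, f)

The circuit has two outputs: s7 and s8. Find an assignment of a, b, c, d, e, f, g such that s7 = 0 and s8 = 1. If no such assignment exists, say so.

no solution exists

Across all 128 input combinations, none give both s7 = 0 and s8 = 1.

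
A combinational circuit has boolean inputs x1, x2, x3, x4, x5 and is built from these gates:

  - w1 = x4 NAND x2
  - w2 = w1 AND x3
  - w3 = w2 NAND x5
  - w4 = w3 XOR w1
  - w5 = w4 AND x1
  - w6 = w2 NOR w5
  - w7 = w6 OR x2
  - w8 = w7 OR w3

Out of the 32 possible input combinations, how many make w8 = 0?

4

w8 = w7 OR w3 must be 0, so both w7 = 0 and w3 = 0.
w7 = w6 OR x2 must be 0, so both w6 = 0 and x2 = 0.
w3 = w2 NAND x5 must be 0, so both w2 = 1 and x5 = 1.
Enumerating the 32 input combinations, 4 give w8 = 0 and 28 give w8 = 1.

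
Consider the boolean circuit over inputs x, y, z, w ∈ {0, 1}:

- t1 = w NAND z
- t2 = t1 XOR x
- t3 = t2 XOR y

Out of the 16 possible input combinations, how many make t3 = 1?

8

t3 = t2 XOR y must be 1, so t2 and y differ.
Enumerating the 16 input combinations, 8 give t3 = 1 and 8 give t3 = 0.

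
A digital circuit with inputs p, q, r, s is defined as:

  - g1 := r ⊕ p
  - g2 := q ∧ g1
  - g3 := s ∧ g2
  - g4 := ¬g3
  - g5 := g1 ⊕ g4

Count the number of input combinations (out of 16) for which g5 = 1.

10

g5 = g1 ⊕ g4 must be 1, so g1 and g4 differ.
Enumerating the 16 input combinations, 10 give g5 = 1 and 6 give g5 = 0.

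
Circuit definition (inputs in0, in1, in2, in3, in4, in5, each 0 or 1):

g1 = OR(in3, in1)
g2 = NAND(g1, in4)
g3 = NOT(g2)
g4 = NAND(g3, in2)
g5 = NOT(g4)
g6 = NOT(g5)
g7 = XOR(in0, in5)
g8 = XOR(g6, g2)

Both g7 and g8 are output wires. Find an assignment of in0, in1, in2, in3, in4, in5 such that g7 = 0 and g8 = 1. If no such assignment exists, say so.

in0=1 in1=1 in2=0 in3=0 in4=1 in5=1

Check with in0=1 in1=1 in2=0 in3=0 in4=1 in5=1:
g1 = OR(in3, in1) = OR(0, 1) = 1
g2 = NAND(g1, in4) = NAND(1, 1) = 0
g3 = NOT(g2) = NOT 0 = 1
g4 = NAND(g3, in2) = NAND(1, 0) = 1
g5 = NOT(g4) = NOT 1 = 0
g6 = NOT(g5) = NOT 0 = 1
g7 = XOR(in0, in5) = XOR(1, 1) = 0
g8 = XOR(g6, g2) = XOR(1, 0) = 1
So g7 = 0 and g8 = 1.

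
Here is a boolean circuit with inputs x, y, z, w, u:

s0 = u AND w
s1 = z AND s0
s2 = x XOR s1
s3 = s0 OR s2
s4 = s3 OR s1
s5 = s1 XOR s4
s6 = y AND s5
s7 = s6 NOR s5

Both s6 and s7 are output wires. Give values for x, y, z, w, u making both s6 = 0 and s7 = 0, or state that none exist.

Check with x=1, y=0, z=0, w=0, u=0:
s0 = u AND w = 0 AND 0 = 0
s1 = z AND s0 = 0 AND 0 = 0
s2 = x XOR s1 = 1 XOR 0 = 1
s3 = s0 OR s2 = 0 OR 1 = 1
s4 = s3 OR s1 = 1 OR 0 = 1
s5 = s1 XOR s4 = 0 XOR 1 = 1
s6 = y AND s5 = 0 AND 1 = 0
s7 = s6 NOR s5 = 0 NOR 1 = 0
So s6 = 0 and s7 = 0.

x=1, y=0, z=0, w=0, u=0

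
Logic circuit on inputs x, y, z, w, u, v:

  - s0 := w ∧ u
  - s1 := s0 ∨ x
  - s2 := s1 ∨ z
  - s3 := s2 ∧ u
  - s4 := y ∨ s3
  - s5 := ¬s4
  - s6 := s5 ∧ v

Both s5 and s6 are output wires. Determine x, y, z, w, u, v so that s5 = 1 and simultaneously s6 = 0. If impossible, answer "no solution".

x=1, y=0, z=0, w=1, u=0, v=0

Check with x=1, y=0, z=0, w=1, u=0, v=0:
s0 = w ∧ u = 1 ∧ 0 = 0
s1 = s0 ∨ x = 0 ∨ 1 = 1
s2 = s1 ∨ z = 1 ∨ 0 = 1
s3 = s2 ∧ u = 1 ∧ 0 = 0
s4 = y ∨ s3 = 0 ∨ 0 = 0
s5 = ¬s4 = ¬0 = 1
s6 = s5 ∧ v = 1 ∧ 0 = 0
So s5 = 1 and s6 = 0.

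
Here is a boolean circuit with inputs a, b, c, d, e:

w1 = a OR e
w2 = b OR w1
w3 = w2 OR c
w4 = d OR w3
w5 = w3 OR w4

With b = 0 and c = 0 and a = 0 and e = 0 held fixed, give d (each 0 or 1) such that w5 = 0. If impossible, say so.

d=0

Check with b = 0 and c = 0 and a = 0 and e = 0 and d=0:
w1 = a OR e = 0 OR 0 = 0
w2 = b OR w1 = 0 OR 0 = 0
w3 = w2 OR c = 0 OR 0 = 0
w4 = d OR w3 = 0 OR 0 = 0
w5 = w3 OR w4 = 0 OR 0 = 0
So w5 = 0.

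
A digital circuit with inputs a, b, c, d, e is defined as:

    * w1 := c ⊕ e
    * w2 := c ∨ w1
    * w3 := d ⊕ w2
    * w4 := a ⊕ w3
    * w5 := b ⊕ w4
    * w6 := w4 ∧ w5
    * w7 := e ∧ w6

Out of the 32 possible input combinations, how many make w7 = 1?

4

w7 = e ∧ w6 must be 1, so both e = 1 and w6 = 1.
w6 = w4 ∧ w5 must be 1, so both w4 = 1 and w5 = 1.
w4 = a ⊕ w3 must be 1, so a and w3 differ.
Satisfying assignments:
  a=0, b=0, c=0, d=0, e=1
  a=0, b=0, c=1, d=0, e=1
  a=1, b=0, c=0, d=1, e=1
  a=1, b=0, c=1, d=1, e=1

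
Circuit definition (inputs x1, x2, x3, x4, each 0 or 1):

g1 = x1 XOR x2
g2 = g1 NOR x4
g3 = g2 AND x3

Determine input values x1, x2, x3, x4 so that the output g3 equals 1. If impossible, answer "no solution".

x1=0 x2=0 x3=1 x4=0

g3 = g2 AND x3 must be 1, so both g2 = 1 and x3 = 1.
g2 = g1 NOR x4 must be 1, so both g1 = 0 and x4 = 0.
Check with x1=0 x2=0 x3=1 x4=0:
g1 = x1 XOR x2 = 0 XOR 0 = 0
g2 = g1 NOR x4 = 0 NOR 0 = 1
g3 = g2 AND x3 = 1 AND 1 = 1
So g3 = 1 as required.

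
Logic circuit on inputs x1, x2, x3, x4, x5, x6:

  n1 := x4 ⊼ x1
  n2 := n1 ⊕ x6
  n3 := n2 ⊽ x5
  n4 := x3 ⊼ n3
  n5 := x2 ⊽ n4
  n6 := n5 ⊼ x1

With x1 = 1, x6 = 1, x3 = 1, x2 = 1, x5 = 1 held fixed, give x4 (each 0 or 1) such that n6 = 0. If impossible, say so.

no solution exists

With x1 = 1, x6 = 1, x3 = 1, x2 = 1, x5 = 1 fixed, none of the 2 settings of x4 give n6 = 0.
For example, with x4=0:
n1 = x4 ⊼ x1 = 0 ⊼ 1 = 1
n2 = n1 ⊕ x6 = 1 ⊕ 1 = 0
n3 = n2 ⊽ x5 = 0 ⊽ 1 = 0
n4 = x3 ⊼ n3 = 1 ⊼ 0 = 1
n5 = x2 ⊽ n4 = 1 ⊽ 1 = 0
n6 = n5 ⊼ x1 = 0 ⊼ 1 = 1
giving n6 = 1 ≠ 0.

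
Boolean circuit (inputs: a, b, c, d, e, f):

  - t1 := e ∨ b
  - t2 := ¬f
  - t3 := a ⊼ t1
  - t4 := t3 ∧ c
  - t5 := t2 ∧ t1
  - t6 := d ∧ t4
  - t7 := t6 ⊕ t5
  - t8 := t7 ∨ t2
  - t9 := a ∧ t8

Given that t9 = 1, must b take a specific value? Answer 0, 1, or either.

either

Both values of b occur among assignments with t9 = 1:
  b=0: a=1, b=0, c=0, d=0, e=0, f=0
  b=1: a=1, b=1, c=0, d=0, e=0, f=0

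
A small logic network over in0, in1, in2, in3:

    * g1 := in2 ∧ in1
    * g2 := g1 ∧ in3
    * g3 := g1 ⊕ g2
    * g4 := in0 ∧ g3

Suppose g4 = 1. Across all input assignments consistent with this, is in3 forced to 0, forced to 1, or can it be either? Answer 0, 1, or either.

g4 = in0 ∧ g3 must be 1, so both in0 = 1 and g3 = 1.
g3 = g1 ⊕ g2 must be 1, so g1 and g2 differ.
Every assignment with g4 = 1 has in3 = 0; there are 1 such assignment(s).
  in0=1, in1=1, in2=1, in3=0

0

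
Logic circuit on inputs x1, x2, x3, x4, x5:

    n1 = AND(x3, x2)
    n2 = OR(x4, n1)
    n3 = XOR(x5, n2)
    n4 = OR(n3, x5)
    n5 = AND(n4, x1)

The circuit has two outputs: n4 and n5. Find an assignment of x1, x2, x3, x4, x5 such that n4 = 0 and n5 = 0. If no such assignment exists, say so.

x1=0 x2=1 x3=0 x4=0 x5=0

Check with x1=0 x2=1 x3=0 x4=0 x5=0:
n1 = AND(x3, x2) = AND(0, 1) = 0
n2 = OR(x4, n1) = OR(0, 0) = 0
n3 = XOR(x5, n2) = XOR(0, 0) = 0
n4 = OR(n3, x5) = OR(0, 0) = 0
n5 = AND(n4, x1) = AND(0, 0) = 0
So n4 = 0 and n5 = 0.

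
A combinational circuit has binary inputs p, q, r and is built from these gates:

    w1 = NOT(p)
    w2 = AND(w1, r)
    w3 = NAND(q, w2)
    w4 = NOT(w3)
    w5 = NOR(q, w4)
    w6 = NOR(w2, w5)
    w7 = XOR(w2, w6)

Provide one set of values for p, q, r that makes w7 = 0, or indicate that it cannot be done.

Check with p=0 q=0 r=0:
w1 = NOT(p) = NOT 0 = 1
w2 = AND(w1, r) = AND(1, 0) = 0
w3 = NAND(q, w2) = NAND(0, 0) = 1
w4 = NOT(w3) = NOT 1 = 0
w5 = NOR(q, w4) = NOR(0, 0) = 1
w6 = NOR(w2, w5) = NOR(0, 1) = 0
w7 = XOR(w2, w6) = XOR(0, 0) = 0
So w7 = 0 as required.

p=0 q=0 r=0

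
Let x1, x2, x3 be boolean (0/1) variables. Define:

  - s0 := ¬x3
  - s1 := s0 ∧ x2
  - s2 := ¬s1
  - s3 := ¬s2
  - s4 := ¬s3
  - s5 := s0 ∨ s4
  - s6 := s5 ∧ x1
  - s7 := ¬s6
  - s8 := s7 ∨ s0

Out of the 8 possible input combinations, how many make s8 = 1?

s8 = s7 ∨ s0 must be 1, so at least one of s7, s0 is 1.
Satisfying assignments:
  x1=0, x2=0, x3=0
  x1=0, x2=0, x3=1
  x1=0, x2=1, x3=0
  x1=0, x2=1, x3=1
  x1=1, x2=0, x3=0
  x1=1, x2=1, x3=0

6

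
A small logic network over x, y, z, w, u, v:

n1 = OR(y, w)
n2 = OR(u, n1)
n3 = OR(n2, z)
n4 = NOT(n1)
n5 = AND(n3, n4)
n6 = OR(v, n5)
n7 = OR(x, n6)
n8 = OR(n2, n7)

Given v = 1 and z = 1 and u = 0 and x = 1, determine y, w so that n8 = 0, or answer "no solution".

With v = 1 and z = 1 and u = 0 and x = 1 fixed, none of the 4 settings of y, w give n8 = 0.
For example, with y=0, w=1:
n1 = OR(y, w) = OR(0, 1) = 1
n2 = OR(u, n1) = OR(0, 1) = 1
n3 = OR(n2, z) = OR(1, 1) = 1
n4 = NOT(n1) = NOT 1 = 0
n5 = AND(n3, n4) = AND(1, 0) = 0
n6 = OR(v, n5) = OR(1, 0) = 1
n7 = OR(x, n6) = OR(1, 1) = 1
n8 = OR(n2, n7) = OR(1, 1) = 1
giving n8 = 1 ≠ 0.

no solution exists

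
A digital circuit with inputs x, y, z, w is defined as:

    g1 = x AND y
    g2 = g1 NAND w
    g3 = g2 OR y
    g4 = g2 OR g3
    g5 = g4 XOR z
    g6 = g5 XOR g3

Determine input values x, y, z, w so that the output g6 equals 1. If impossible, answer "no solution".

g6 = g5 XOR g3 must be 1, so g5 and g3 differ.
Check with x=0, y=1, z=1, w=1:
g1 = x AND y = 0 AND 1 = 0
g2 = g1 NAND w = 0 NAND 1 = 1
g3 = g2 OR y = 1 OR 1 = 1
g4 = g2 OR g3 = 1 OR 1 = 1
g5 = g4 XOR z = 1 XOR 1 = 0
g6 = g5 XOR g3 = 0 XOR 1 = 1
So g6 = 1 as required.

x=0, y=1, z=1, w=1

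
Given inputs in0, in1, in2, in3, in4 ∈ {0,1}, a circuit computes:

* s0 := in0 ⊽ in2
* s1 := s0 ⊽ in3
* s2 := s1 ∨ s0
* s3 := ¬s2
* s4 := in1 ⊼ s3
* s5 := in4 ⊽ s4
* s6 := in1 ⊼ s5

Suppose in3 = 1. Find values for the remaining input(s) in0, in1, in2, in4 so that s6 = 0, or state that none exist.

in0=1, in1=1, in2=0, in4=0

s6 = in1 ⊼ s5 must be 0, so both in1 = 1 and s5 = 1.
Check with in3 = 1 and in0=1, in1=1, in2=0, in4=0:
s0 = in0 ⊽ in2 = 1 ⊽ 0 = 0
s1 = s0 ⊽ in3 = 0 ⊽ 1 = 0
s2 = s1 ∨ s0 = 0 ∨ 0 = 0
s3 = ¬s2 = ¬0 = 1
s4 = in1 ⊼ s3 = 1 ⊼ 1 = 0
s5 = in4 ⊽ s4 = 0 ⊽ 0 = 1
s6 = in1 ⊼ s5 = 1 ⊼ 1 = 0
So s6 = 0.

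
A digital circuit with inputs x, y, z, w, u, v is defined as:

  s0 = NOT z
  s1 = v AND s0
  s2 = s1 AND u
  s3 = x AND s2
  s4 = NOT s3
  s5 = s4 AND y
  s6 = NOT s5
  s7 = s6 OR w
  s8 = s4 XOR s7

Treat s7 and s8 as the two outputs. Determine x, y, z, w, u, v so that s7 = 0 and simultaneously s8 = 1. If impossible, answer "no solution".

Check with x=0, y=1, z=1, w=0, u=0, v=0:
s0 = NOT z = NOT 1 = 0
s1 = v AND s0 = 0 AND 0 = 0
s2 = s1 AND u = 0 AND 0 = 0
s3 = x AND s2 = 0 AND 0 = 0
s4 = NOT s3 = NOT 0 = 1
s5 = s4 AND y = 1 AND 1 = 1
s6 = NOT s5 = NOT 1 = 0
s7 = s6 OR w = 0 OR 0 = 0
s8 = s4 XOR s7 = 1 XOR 0 = 1
So s7 = 0 and s8 = 1.

x=0, y=1, z=1, w=0, u=0, v=0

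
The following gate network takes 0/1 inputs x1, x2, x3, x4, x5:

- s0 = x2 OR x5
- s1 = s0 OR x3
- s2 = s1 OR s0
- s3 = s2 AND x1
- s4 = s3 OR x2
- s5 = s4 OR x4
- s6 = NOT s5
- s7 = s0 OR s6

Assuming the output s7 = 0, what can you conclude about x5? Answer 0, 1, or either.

s7 = s0 OR s6 must be 0, so both s0 = 0 and s6 = 0.
Every assignment with s7 = 0 has x5 = 0; there are 5 such assignment(s).

0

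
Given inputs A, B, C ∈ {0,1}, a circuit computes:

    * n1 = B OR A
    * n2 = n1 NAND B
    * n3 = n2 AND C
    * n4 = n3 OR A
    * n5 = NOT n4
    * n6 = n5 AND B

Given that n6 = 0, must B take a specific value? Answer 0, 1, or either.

either

Both values of B occur among assignments with n6 = 0:
  B=0: A=0, B=0, C=0
  B=1: A=1, B=1, C=0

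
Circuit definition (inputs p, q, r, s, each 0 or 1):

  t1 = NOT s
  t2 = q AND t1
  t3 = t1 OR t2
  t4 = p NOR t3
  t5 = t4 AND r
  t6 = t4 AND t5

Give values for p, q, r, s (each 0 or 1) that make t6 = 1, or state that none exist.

p=0, q=0, r=1, s=1

t6 = t4 AND t5 must be 1, so both t4 = 1 and t5 = 1.
t4 = p NOR t3 must be 1, so both p = 0 and t3 = 0.
Check with p=0, q=0, r=1, s=1:
t1 = NOT s = NOT 1 = 0
t2 = q AND t1 = 0 AND 0 = 0
t3 = t1 OR t2 = 0 OR 0 = 0
t4 = p NOR t3 = 0 NOR 0 = 1
t5 = t4 AND r = 1 AND 1 = 1
t6 = t4 AND t5 = 1 AND 1 = 1
So t6 = 1 as required.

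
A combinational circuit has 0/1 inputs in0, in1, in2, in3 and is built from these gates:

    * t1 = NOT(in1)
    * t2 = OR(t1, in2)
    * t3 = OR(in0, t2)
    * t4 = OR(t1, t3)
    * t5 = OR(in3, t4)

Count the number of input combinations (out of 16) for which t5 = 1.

15

t5 = OR(in3, t4) must be 1, so at least one of in3, t4 is 1.
Enumerating the 16 input combinations, 15 give t5 = 1 and 1 give t5 = 0.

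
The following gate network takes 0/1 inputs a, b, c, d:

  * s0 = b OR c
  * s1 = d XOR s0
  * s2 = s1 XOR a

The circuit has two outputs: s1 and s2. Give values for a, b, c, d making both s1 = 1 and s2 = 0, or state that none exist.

Check with a=1 b=0 c=1 d=0:
s0 = b OR c = 0 OR 1 = 1
s1 = d XOR s0 = 0 XOR 1 = 1
s2 = s1 XOR a = 1 XOR 1 = 0
So s1 = 1 and s2 = 0.

a=1 b=0 c=1 d=0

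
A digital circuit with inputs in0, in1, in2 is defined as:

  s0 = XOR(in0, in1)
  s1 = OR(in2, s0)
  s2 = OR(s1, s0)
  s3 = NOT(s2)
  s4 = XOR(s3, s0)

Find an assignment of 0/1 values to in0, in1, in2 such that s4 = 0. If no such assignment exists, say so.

in0=0, in1=0, in2=1

s4 = XOR(s3, s0) must be 0, so s3 and s0 are equal.
Check with in0=0, in1=0, in2=1:
s0 = XOR(in0, in1) = XOR(0, 0) = 0
s1 = OR(in2, s0) = OR(1, 0) = 1
s2 = OR(s1, s0) = OR(1, 0) = 1
s3 = NOT(s2) = NOT 1 = 0
s4 = XOR(s3, s0) = XOR(0, 0) = 0
So s4 = 0 as required.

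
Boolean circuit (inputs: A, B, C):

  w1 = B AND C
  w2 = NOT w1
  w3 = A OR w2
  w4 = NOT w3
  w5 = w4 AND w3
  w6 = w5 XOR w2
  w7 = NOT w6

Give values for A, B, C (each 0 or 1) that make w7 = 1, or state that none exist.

w7 = NOT w6 must be 1, so w6 = 0.
w6 = w5 XOR w2 must be 0, so w5 and w2 are equal.
Check with A=0 B=1 C=1:
w1 = B AND C = 1 AND 1 = 1
w2 = NOT w1 = NOT 1 = 0
w3 = A OR w2 = 0 OR 0 = 0
w4 = NOT w3 = NOT 0 = 1
w5 = w4 AND w3 = 1 AND 0 = 0
w6 = w5 XOR w2 = 0 XOR 0 = 0
w7 = NOT w6 = NOT 0 = 1
So w7 = 1 as required.

A=0 B=1 C=1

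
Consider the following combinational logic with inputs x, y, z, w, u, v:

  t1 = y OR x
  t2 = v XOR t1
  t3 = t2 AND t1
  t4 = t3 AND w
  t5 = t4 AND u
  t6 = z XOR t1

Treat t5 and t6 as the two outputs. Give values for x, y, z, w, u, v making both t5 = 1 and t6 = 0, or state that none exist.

x=0, y=1, z=1, w=1, u=1, v=0

Check with x=0, y=1, z=1, w=1, u=1, v=0:
t1 = y OR x = 1 OR 0 = 1
t2 = v XOR t1 = 0 XOR 1 = 1
t3 = t2 AND t1 = 1 AND 1 = 1
t4 = t3 AND w = 1 AND 1 = 1
t5 = t4 AND u = 1 AND 1 = 1
t6 = z XOR t1 = 1 XOR 1 = 0
So t5 = 1 and t6 = 0.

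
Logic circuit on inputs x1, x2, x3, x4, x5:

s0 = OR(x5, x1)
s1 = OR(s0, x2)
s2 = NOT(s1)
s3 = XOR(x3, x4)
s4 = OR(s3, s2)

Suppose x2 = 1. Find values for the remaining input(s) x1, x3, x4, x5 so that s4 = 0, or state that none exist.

x1=1, x3=1, x4=1, x5=0

Check with x2 = 1 and x1=1, x3=1, x4=1, x5=0:
s0 = OR(x5, x1) = OR(0, 1) = 1
s1 = OR(s0, x2) = OR(1, 1) = 1
s2 = NOT(s1) = NOT 1 = 0
s3 = XOR(x3, x4) = XOR(1, 1) = 0
s4 = OR(s3, s2) = OR(0, 0) = 0
So s4 = 0.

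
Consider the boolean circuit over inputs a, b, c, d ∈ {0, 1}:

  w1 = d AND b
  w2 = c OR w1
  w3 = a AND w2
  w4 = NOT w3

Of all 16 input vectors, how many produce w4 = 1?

11

w4 = NOT w3 must be 1, so w3 = 0.
Enumerating the 16 input combinations, 11 give w4 = 1 and 5 give w4 = 0.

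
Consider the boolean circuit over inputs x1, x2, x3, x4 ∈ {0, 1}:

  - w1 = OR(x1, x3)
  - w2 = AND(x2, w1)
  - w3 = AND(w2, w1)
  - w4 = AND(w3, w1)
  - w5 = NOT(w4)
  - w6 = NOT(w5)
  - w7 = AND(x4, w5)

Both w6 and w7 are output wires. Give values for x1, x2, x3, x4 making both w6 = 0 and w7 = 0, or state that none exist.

Check with x1=1, x2=0, x3=1, x4=0:
w1 = OR(x1, x3) = OR(1, 1) = 1
w2 = AND(x2, w1) = AND(0, 1) = 0
w3 = AND(w2, w1) = AND(0, 1) = 0
w4 = AND(w3, w1) = AND(0, 1) = 0
w5 = NOT(w4) = NOT 0 = 1
w6 = NOT(w5) = NOT 1 = 0
w7 = AND(x4, w5) = AND(0, 1) = 0
So w6 = 0 and w7 = 0.

x1=1, x2=0, x3=1, x4=0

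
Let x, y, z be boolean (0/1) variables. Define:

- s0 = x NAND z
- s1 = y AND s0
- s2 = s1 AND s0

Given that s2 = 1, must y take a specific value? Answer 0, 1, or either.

s2 = s1 AND s0 must be 1, so both s1 = 1 and s0 = 1.
s1 = y AND s0 must be 1, so both y = 1 and s0 = 1.
s0 = x NAND z must be 1, so at least one of x, z is 0.
Every assignment with s2 = 1 has y = 1; there are 3 such assignment(s).
  x=0, y=1, z=0
  x=0, y=1, z=1
  x=1, y=1, z=0

1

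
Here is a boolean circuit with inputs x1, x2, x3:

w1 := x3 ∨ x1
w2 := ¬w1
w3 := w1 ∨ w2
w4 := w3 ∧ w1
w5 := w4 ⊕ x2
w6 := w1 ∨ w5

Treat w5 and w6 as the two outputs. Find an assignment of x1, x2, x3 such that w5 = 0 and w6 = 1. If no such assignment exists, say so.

x1=1 x2=1 x3=0

Check with x1=1 x2=1 x3=0:
w1 = x3 ∨ x1 = 0 ∨ 1 = 1
w2 = ¬w1 = ¬1 = 0
w3 = w1 ∨ w2 = 1 ∨ 0 = 1
w4 = w3 ∧ w1 = 1 ∧ 1 = 1
w5 = w4 ⊕ x2 = 1 ⊕ 1 = 0
w6 = w1 ∨ w5 = 1 ∨ 0 = 1
So w5 = 0 and w6 = 1.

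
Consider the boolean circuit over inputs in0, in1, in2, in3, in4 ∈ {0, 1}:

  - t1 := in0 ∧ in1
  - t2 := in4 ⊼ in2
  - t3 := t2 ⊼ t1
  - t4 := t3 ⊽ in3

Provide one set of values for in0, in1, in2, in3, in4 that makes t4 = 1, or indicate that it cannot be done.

in0=1, in1=1, in2=0, in3=0, in4=0

t4 = t3 ⊽ in3 must be 1, so both t3 = 0 and in3 = 0.
t3 = t2 ⊼ t1 must be 0, so both t2 = 1 and t1 = 1.
t2 = in4 ⊼ in2 must be 1, so at least one of in4, in2 is 0.
Check with in0=1, in1=1, in2=0, in3=0, in4=0:
t1 = in0 ∧ in1 = 1 ∧ 1 = 1
t2 = in4 ⊼ in2 = 0 ⊼ 0 = 1
t3 = t2 ⊼ t1 = 1 ⊼ 1 = 0
t4 = t3 ⊽ in3 = 0 ⊽ 0 = 1
So t4 = 1 as required.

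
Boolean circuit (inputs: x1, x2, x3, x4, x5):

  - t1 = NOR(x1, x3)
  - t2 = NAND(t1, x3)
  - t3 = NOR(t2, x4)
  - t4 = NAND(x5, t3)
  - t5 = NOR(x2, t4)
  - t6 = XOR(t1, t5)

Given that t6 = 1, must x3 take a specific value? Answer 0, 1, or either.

0

t6 = XOR(t1, t5) must be 1, so t1 and t5 differ.
Every assignment with t6 = 1 has x3 = 0; there are 8 such assignment(s).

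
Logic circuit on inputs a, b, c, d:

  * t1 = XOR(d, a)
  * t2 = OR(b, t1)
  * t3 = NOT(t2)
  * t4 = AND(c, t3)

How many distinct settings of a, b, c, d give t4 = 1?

2

t4 = AND(c, t3) must be 1, so both c = 1 and t3 = 1.
t3 = NOT(t2) must be 1, so t2 = 0.
Satisfying assignments:
  a=0, b=0, c=1, d=0
  a=1, b=0, c=1, d=1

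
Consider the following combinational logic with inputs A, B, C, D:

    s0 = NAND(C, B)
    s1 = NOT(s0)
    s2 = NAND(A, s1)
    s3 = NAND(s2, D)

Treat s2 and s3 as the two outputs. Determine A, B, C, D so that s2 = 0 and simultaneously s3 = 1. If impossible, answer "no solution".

Check with A=1, B=1, C=1, D=0:
s0 = NAND(C, B) = NAND(1, 1) = 0
s1 = NOT(s0) = NOT 0 = 1
s2 = NAND(A, s1) = NAND(1, 1) = 0
s3 = NAND(s2, D) = NAND(0, 0) = 1
So s2 = 0 and s3 = 1.

A=1, B=1, C=1, D=0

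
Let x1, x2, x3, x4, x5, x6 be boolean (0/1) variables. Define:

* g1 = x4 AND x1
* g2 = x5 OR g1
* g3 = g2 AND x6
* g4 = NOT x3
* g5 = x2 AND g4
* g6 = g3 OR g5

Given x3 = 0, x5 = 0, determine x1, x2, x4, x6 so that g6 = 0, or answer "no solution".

x1=0, x2=0, x4=0, x6=0

Check with x3 = 0, x5 = 0 and x1=0, x2=0, x4=0, x6=0:
g1 = x4 AND x1 = 0 AND 0 = 0
g2 = x5 OR g1 = 0 OR 0 = 0
g3 = g2 AND x6 = 0 AND 0 = 0
g4 = NOT x3 = NOT 0 = 1
g5 = x2 AND g4 = 0 AND 1 = 0
g6 = g3 OR g5 = 0 OR 0 = 0
So g6 = 0.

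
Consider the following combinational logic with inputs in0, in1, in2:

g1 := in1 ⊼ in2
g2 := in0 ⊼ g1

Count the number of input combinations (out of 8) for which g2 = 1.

g2 = in0 ⊼ g1 must be 1, so at least one of in0, g1 is 0.
Satisfying assignments:
  in0=0, in1=0, in2=0
  in0=0, in1=0, in2=1
  in0=0, in1=1, in2=0
  in0=0, in1=1, in2=1
  in0=1, in1=1, in2=1

5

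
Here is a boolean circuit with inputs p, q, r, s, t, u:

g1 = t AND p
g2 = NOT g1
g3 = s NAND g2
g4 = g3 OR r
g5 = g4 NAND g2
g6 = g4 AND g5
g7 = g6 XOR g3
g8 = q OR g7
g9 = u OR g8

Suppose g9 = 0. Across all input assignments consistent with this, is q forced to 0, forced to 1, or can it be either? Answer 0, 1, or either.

g9 = u OR g8 must be 0, so both u = 0 and g8 = 0.
g8 = q OR g7 must be 0, so both q = 0 and g7 = 0.
Every assignment with g9 = 0 has q = 0; there are 10 such assignment(s).

0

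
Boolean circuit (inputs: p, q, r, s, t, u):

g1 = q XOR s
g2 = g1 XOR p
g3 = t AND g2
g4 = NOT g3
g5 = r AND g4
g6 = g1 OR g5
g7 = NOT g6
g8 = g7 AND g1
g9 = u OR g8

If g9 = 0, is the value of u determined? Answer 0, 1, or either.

0

g9 = u OR g8 must be 0, so both u = 0 and g8 = 0.
g8 = g7 AND g1 must be 0, so at least one of g7, g1 is 0.
Every assignment with g9 = 0 has u = 0; there are 32 such assignment(s).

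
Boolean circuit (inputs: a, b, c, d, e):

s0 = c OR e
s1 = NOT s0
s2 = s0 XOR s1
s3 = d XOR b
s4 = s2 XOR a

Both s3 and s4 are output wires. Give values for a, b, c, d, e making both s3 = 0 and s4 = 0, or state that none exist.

Check with a=1 b=1 c=1 d=1 e=1:
s0 = c OR e = 1 OR 1 = 1
s1 = NOT s0 = NOT 1 = 0
s2 = s0 XOR s1 = 1 XOR 0 = 1
s3 = d XOR b = 1 XOR 1 = 0
s4 = s2 XOR a = 1 XOR 1 = 0
So s3 = 0 and s4 = 0.

a=1 b=1 c=1 d=1 e=1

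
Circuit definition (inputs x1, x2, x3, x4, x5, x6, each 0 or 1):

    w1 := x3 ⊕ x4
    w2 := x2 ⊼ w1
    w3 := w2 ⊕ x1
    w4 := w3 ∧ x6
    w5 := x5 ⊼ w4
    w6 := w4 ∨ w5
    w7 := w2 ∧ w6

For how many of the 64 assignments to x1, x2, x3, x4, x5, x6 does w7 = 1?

48

w7 = w2 ∧ w6 must be 1, so both w2 = 1 and w6 = 1.
w2 = x2 ⊼ w1 must be 1, so at least one of x2, w1 is 0.
w6 = w4 ∨ w5 must be 1, so at least one of w4, w5 is 1.
Enumerating the 64 input combinations, 48 give w7 = 1 and 16 give w7 = 0.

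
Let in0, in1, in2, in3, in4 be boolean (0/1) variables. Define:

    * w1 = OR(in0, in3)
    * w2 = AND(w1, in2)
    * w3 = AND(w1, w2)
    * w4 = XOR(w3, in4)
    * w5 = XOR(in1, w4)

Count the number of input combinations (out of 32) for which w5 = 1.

w5 = XOR(in1, w4) must be 1, so in1 and w4 differ.
Enumerating the 32 input combinations, 16 give w5 = 1 and 16 give w5 = 0.

16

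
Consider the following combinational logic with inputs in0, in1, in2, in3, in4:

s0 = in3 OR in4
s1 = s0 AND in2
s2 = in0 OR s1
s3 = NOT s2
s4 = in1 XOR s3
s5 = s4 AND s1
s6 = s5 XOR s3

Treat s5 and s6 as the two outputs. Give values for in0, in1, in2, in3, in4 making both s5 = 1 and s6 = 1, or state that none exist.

Check with in0=0, in1=1, in2=1, in3=1, in4=1:
s0 = in3 OR in4 = 1 OR 1 = 1
s1 = s0 AND in2 = 1 AND 1 = 1
s2 = in0 OR s1 = 0 OR 1 = 1
s3 = NOT s2 = NOT 1 = 0
s4 = in1 XOR s3 = 1 XOR 0 = 1
s5 = s4 AND s1 = 1 AND 1 = 1
s6 = s5 XOR s3 = 1 XOR 0 = 1
So s5 = 1 and s6 = 1.

in0=0, in1=1, in2=1, in3=1, in4=1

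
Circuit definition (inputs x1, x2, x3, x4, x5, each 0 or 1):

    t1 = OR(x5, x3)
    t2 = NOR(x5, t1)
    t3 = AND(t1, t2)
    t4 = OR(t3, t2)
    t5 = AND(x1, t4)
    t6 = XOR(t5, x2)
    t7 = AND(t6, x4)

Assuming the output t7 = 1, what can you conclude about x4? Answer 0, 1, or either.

t7 = AND(t6, x4) must be 1, so both t6 = 1 and x4 = 1.
t6 = XOR(t5, x2) must be 1, so t5 and x2 differ.
Every assignment with t7 = 1 has x4 = 1; there are 8 such assignment(s).

1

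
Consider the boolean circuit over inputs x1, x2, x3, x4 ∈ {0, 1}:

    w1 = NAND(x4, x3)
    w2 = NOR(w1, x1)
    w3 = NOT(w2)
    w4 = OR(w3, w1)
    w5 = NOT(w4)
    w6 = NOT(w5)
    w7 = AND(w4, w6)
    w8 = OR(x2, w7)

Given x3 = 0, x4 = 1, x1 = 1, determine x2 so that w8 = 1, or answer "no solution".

x2=1

w8 = OR(x2, w7) must be 1, so at least one of x2, w7 is 1.
Check with x3 = 0, x4 = 1, x1 = 1 and x2=1:
w1 = NAND(x4, x3) = NAND(1, 0) = 1
w2 = NOR(w1, x1) = NOR(1, 1) = 0
w3 = NOT(w2) = NOT 0 = 1
w4 = OR(w3, w1) = OR(1, 1) = 1
w5 = NOT(w4) = NOT 1 = 0
w6 = NOT(w5) = NOT 0 = 1
w7 = AND(w4, w6) = AND(1, 1) = 1
w8 = OR(x2, w7) = OR(1, 1) = 1
So w8 = 1.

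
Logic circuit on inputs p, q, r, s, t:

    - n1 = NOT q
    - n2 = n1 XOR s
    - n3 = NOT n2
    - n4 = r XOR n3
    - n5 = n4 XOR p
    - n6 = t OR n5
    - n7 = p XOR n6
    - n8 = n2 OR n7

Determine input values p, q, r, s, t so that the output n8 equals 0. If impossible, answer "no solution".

n8 = n2 OR n7 must be 0, so both n2 = 0 and n7 = 0.
n2 = n1 XOR s must be 0, so n1 and s are equal.
n7 = p XOR n6 must be 0, so p and n6 are equal.
Check with p=0, q=0, r=1, s=1, t=0:
n1 = NOT q = NOT 0 = 1
n2 = n1 XOR s = 1 XOR 1 = 0
n3 = NOT n2 = NOT 0 = 1
n4 = r XOR n3 = 1 XOR 1 = 0
n5 = n4 XOR p = 0 XOR 0 = 0
n6 = t OR n5 = 0 OR 0 = 0
n7 = p XOR n6 = 0 XOR 0 = 0
n8 = n2 OR n7 = 0 OR 0 = 0
So n8 = 0 as required.

p=0, q=0, r=1, s=1, t=0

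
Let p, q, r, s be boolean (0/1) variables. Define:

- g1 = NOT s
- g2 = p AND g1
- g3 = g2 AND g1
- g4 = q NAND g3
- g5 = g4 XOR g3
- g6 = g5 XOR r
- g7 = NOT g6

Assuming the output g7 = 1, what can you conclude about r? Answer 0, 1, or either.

either

Both values of r occur among assignments with g7 = 1:
  r=0: p=1, q=0, r=0, s=0
  r=1: p=0, q=0, r=1, s=0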